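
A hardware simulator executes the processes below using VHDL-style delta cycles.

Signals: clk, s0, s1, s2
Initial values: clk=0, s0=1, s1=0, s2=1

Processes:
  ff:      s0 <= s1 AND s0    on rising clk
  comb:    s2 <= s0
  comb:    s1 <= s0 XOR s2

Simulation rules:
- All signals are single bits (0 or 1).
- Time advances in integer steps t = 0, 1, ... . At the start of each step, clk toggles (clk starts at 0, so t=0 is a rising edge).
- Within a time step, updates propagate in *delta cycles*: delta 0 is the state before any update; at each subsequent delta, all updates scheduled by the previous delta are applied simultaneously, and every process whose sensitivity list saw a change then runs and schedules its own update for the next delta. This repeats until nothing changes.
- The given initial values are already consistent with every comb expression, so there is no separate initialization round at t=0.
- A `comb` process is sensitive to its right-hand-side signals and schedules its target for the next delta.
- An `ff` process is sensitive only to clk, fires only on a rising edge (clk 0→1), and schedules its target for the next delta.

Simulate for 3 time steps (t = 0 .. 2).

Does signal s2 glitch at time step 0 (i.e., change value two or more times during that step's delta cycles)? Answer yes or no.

no

t=0 Δ0: clk=0 s0=1 s1=0 s2=1
  Δ1: clk:0→1
  Δ2: s0:1→0
  Δ3: s1:0→1, s2:1→0
  Δ4: s1:1→0
  (4Δ to stable)
t=1 Δ0: clk=1 s0=0 s1=0 s2=0
  Δ1: clk:1→0
  (1Δ to stable)
t=2 Δ0: clk=0 s0=0 s1=0 s2=0
  Δ1: clk:0→1
  (1Δ to stable)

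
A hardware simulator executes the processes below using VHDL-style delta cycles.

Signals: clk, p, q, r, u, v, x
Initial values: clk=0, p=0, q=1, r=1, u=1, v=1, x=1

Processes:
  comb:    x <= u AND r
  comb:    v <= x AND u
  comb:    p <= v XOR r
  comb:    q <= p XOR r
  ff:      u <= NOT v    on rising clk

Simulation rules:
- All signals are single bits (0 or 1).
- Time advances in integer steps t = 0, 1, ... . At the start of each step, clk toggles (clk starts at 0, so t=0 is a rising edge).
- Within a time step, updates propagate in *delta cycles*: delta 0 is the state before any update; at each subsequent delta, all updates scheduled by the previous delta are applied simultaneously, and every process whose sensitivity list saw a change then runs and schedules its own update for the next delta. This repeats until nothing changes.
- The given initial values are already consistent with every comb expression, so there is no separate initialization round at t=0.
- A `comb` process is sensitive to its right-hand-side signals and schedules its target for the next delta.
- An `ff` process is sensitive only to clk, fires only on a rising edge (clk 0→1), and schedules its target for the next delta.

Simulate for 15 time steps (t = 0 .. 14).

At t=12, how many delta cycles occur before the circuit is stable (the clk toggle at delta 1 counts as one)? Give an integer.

t=0 Δ0: q=1 v=1 p=0 clk=0 u=1 x=1 r=1
  Δ1: clk:0→1
  Δ2: u:1→0
  Δ3: v:1→0, x:1→0
  Δ4: p:0→1
  Δ5: q:1→0
  (5Δ to stable)
t=1 Δ0: q=0 v=0 p=1 clk=1 u=0 x=0 r=1
  Δ1: clk:1→0
  (1Δ to stable)
t=2 Δ0: q=0 v=0 p=1 clk=0 u=0 x=0 r=1
  Δ1: clk:0→1
  Δ2: u:0→1
  Δ3: x:0→1
  Δ4: v:0→1
  Δ5: p:1→0
  Δ6: q:0→1
  (6Δ to stable)
t=3 Δ0: q=1 v=1 p=0 clk=1 u=1 x=1 r=1
  Δ1: clk:1→0
  (1Δ to stable)
t=4 Δ0: q=1 v=1 p=0 clk=0 u=1 x=1 r=1
  Δ1: clk:0→1
  Δ2: u:1→0
  Δ3: v:1→0, x:1→0
  Δ4: p:0→1
  Δ5: q:1→0
  (5Δ to stable)
t=5 Δ0: q=0 v=0 p=1 clk=1 u=0 x=0 r=1
  Δ1: clk:1→0
  (1Δ to stable)
t=6 Δ0: q=0 v=0 p=1 clk=0 u=0 x=0 r=1
  Δ1: clk:0→1
  Δ2: u:0→1
  Δ3: x:0→1
  Δ4: v:0→1
  Δ5: p:1→0
  Δ6: q:0→1
  (6Δ to stable)
t=7 Δ0: q=1 v=1 p=0 clk=1 u=1 x=1 r=1
  Δ1: clk:1→0
  (1Δ to stable)
t=8 Δ0: q=1 v=1 p=0 clk=0 u=1 x=1 r=1
  Δ1: clk:0→1
  Δ2: u:1→0
  Δ3: v:1→0, x:1→0
  Δ4: p:0→1
  Δ5: q:1→0
  (5Δ to stable)
t=9 Δ0: q=0 v=0 p=1 clk=1 u=0 x=0 r=1
  Δ1: clk:1→0
  (1Δ to stable)
t=10 Δ0: q=0 v=0 p=1 clk=0 u=0 x=0 r=1
  Δ1: clk:0→1
  Δ2: u:0→1
  Δ3: x:0→1
  Δ4: v:0→1
  Δ5: p:1→0
  Δ6: q:0→1
  (6Δ to stable)
t=11 Δ0: q=1 v=1 p=0 clk=1 u=1 x=1 r=1
  Δ1: clk:1→0
  (1Δ to stable)
t=12 Δ0: q=1 v=1 p=0 clk=0 u=1 x=1 r=1
  Δ1: clk:0→1
  Δ2: u:1→0
  Δ3: v:1→0, x:1→0
  Δ4: p:0→1
  Δ5: q:1→0
  (5Δ to stable)
t=13 Δ0: q=0 v=0 p=1 clk=1 u=0 x=0 r=1
  Δ1: clk:1→0
  (1Δ to stable)
t=14 Δ0: q=0 v=0 p=1 clk=0 u=0 x=0 r=1
  Δ1: clk:0→1
  Δ2: u:0→1
  Δ3: x:0→1
  Δ4: v:0→1
  Δ5: p:1→0
  Δ6: q:0→1
  (6Δ to stable)

5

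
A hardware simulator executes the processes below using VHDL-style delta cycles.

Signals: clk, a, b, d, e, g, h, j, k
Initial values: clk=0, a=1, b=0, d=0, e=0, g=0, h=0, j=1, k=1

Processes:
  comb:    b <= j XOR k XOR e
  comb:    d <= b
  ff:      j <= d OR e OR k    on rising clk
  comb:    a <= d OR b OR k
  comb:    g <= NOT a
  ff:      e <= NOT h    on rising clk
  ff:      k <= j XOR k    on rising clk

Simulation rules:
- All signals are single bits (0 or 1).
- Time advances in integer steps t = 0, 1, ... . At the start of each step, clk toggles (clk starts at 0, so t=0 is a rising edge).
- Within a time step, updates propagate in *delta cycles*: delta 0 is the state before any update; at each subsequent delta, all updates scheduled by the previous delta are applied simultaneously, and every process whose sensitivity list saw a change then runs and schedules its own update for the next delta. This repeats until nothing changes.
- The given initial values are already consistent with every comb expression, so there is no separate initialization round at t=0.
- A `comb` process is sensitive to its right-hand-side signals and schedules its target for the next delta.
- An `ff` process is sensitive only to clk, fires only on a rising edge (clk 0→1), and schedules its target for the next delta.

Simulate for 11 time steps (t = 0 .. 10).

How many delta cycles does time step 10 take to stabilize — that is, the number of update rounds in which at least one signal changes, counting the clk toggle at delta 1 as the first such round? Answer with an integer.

4

t0.Δ0 j=1 b=0 d=0 k=1 h=0 e=0 clk=0 g=0 a=1
t0.Δ1 j=1 b=0 d=0 k=1 h=0 e=0 clk=1 g=0 a=1
t0.Δ2 j=1 b=0 d=0 k=0 h=0 e=1 clk=1 g=0 a=1
t0.Δ3 j=1 b=0 d=0 k=0 h=0 e=1 clk=1 g=0 a=0
t0.Δ4 j=1 b=0 d=0 k=0 h=0 e=1 clk=1 g=1 a=0
t1.Δ0 j=1 b=0 d=0 k=0 h=0 e=1 clk=1 g=1 a=0
t1.Δ1 j=1 b=0 d=0 k=0 h=0 e=1 clk=0 g=1 a=0
t2.Δ0 j=1 b=0 d=0 k=0 h=0 e=1 clk=0 g=1 a=0
t2.Δ1 j=1 b=0 d=0 k=0 h=0 e=1 clk=1 g=1 a=0
t2.Δ2 j=1 b=0 d=0 k=1 h=0 e=1 clk=1 g=1 a=0
t2.Δ3 j=1 b=1 d=0 k=1 h=0 e=1 clk=1 g=1 a=1
t2.Δ4 j=1 b=1 d=1 k=1 h=0 e=1 clk=1 g=0 a=1
t3.Δ0 j=1 b=1 d=1 k=1 h=0 e=1 clk=1 g=0 a=1
t3.Δ1 j=1 b=1 d=1 k=1 h=0 e=1 clk=0 g=0 a=1
t4.Δ0 j=1 b=1 d=1 k=1 h=0 e=1 clk=0 g=0 a=1
t4.Δ1 j=1 b=1 d=1 k=1 h=0 e=1 clk=1 g=0 a=1
t4.Δ2 j=1 b=1 d=1 k=0 h=0 e=1 clk=1 g=0 a=1
t4.Δ3 j=1 b=0 d=1 k=0 h=0 e=1 clk=1 g=0 a=1
t4.Δ4 j=1 b=0 d=0 k=0 h=0 e=1 clk=1 g=0 a=1
t4.Δ5 j=1 b=0 d=0 k=0 h=0 e=1 clk=1 g=0 a=0
t4.Δ6 j=1 b=0 d=0 k=0 h=0 e=1 clk=1 g=1 a=0
t5.Δ0 j=1 b=0 d=0 k=0 h=0 e=1 clk=1 g=1 a=0
t5.Δ1 j=1 b=0 d=0 k=0 h=0 e=1 clk=0 g=1 a=0
t6.Δ0 j=1 b=0 d=0 k=0 h=0 e=1 clk=0 g=1 a=0
t6.Δ1 j=1 b=0 d=0 k=0 h=0 e=1 clk=1 g=1 a=0
t6.Δ2 j=1 b=0 d=0 k=1 h=0 e=1 clk=1 g=1 a=0
t6.Δ3 j=1 b=1 d=0 k=1 h=0 e=1 clk=1 g=1 a=1
t6.Δ4 j=1 b=1 d=1 k=1 h=0 e=1 clk=1 g=0 a=1
t7.Δ0 j=1 b=1 d=1 k=1 h=0 e=1 clk=1 g=0 a=1
t7.Δ1 j=1 b=1 d=1 k=1 h=0 e=1 clk=0 g=0 a=1
t8.Δ0 j=1 b=1 d=1 k=1 h=0 e=1 clk=0 g=0 a=1
t8.Δ1 j=1 b=1 d=1 k=1 h=0 e=1 clk=1 g=0 a=1
t8.Δ2 j=1 b=1 d=1 k=0 h=0 e=1 clk=1 g=0 a=1
t8.Δ3 j=1 b=0 d=1 k=0 h=0 e=1 clk=1 g=0 a=1
t8.Δ4 j=1 b=0 d=0 k=0 h=0 e=1 clk=1 g=0 a=1
t8.Δ5 j=1 b=0 d=0 k=0 h=0 e=1 clk=1 g=0 a=0
t8.Δ6 j=1 b=0 d=0 k=0 h=0 e=1 clk=1 g=1 a=0
t9.Δ0 j=1 b=0 d=0 k=0 h=0 e=1 clk=1 g=1 a=0
t9.Δ1 j=1 b=0 d=0 k=0 h=0 e=1 clk=0 g=1 a=0
t10.Δ0 j=1 b=0 d=0 k=0 h=0 e=1 clk=0 g=1 a=0
t10.Δ1 j=1 b=0 d=0 k=0 h=0 e=1 clk=1 g=1 a=0
t10.Δ2 j=1 b=0 d=0 k=1 h=0 e=1 clk=1 g=1 a=0
t10.Δ3 j=1 b=1 d=0 k=1 h=0 e=1 clk=1 g=1 a=1
t10.Δ4 j=1 b=1 d=1 k=1 h=0 e=1 clk=1 g=0 a=1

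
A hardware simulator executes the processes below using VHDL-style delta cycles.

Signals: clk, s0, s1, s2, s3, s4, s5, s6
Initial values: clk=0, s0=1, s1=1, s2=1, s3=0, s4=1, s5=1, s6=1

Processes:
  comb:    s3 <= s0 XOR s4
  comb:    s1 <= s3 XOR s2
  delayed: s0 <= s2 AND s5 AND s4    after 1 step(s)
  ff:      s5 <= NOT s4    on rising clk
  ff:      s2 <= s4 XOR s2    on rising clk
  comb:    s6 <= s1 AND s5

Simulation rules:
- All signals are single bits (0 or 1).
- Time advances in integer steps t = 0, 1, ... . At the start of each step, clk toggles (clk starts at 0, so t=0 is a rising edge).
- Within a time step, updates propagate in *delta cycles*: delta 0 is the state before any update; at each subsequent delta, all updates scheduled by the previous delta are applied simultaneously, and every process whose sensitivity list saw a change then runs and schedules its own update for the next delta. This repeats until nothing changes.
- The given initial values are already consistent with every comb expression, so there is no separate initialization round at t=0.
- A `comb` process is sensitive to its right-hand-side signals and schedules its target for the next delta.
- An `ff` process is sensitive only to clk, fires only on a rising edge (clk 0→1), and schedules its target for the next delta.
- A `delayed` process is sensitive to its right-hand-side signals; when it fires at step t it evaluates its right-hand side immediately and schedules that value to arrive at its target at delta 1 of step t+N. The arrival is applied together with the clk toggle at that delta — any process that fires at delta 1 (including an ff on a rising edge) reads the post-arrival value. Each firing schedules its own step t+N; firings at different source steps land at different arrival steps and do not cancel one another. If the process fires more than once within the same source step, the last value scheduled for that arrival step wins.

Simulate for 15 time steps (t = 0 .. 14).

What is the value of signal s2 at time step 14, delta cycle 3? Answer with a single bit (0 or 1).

t0.Δ0 s0=1 s4=1 clk=0 s1=1 s3=0 s6=1 s2=1 s5=1
t0.Δ1 s0=1 s4=1 clk=1 s1=1 s3=0 s6=1 s2=1 s5=1
t0.Δ2 s0=1 s4=1 clk=1 s1=1 s3=0 s6=1 s2=0 s5=0
t0.Δ3 s0=1 s4=1 clk=1 s1=0 s3=0 s6=0 s2=0 s5=0
t1.Δ0 s0=1 s4=1 clk=1 s1=0 s3=0 s6=0 s2=0 s5=0
t1.Δ1 s0=0 s4=1 clk=0 s1=0 s3=0 s6=0 s2=0 s5=0
t1.Δ2 s0=0 s4=1 clk=0 s1=0 s3=1 s6=0 s2=0 s5=0
t1.Δ3 s0=0 s4=1 clk=0 s1=1 s3=1 s6=0 s2=0 s5=0
t2.Δ0 s0=0 s4=1 clk=0 s1=1 s3=1 s6=0 s2=0 s5=0
t2.Δ1 s0=0 s4=1 clk=1 s1=1 s3=1 s6=0 s2=0 s5=0
t2.Δ2 s0=0 s4=1 clk=1 s1=1 s3=1 s6=0 s2=1 s5=0
t2.Δ3 s0=0 s4=1 clk=1 s1=0 s3=1 s6=0 s2=1 s5=0
t3.Δ0 s0=0 s4=1 clk=1 s1=0 s3=1 s6=0 s2=1 s5=0
t3.Δ1 s0=0 s4=1 clk=0 s1=0 s3=1 s6=0 s2=1 s5=0
t4.Δ0 s0=0 s4=1 clk=0 s1=0 s3=1 s6=0 s2=1 s5=0
t4.Δ1 s0=0 s4=1 clk=1 s1=0 s3=1 s6=0 s2=1 s5=0
t4.Δ2 s0=0 s4=1 clk=1 s1=0 s3=1 s6=0 s2=0 s5=0
t4.Δ3 s0=0 s4=1 clk=1 s1=1 s3=1 s6=0 s2=0 s5=0
t5.Δ0 s0=0 s4=1 clk=1 s1=1 s3=1 s6=0 s2=0 s5=0
t5.Δ1 s0=0 s4=1 clk=0 s1=1 s3=1 s6=0 s2=0 s5=0
t6.Δ0 s0=0 s4=1 clk=0 s1=1 s3=1 s6=0 s2=0 s5=0
t6.Δ1 s0=0 s4=1 clk=1 s1=1 s3=1 s6=0 s2=0 s5=0
t6.Δ2 s0=0 s4=1 clk=1 s1=1 s3=1 s6=0 s2=1 s5=0
t6.Δ3 s0=0 s4=1 clk=1 s1=0 s3=1 s6=0 s2=1 s5=0
t7.Δ0 s0=0 s4=1 clk=1 s1=0 s3=1 s6=0 s2=1 s5=0
t7.Δ1 s0=0 s4=1 clk=0 s1=0 s3=1 s6=0 s2=1 s5=0
t8.Δ0 s0=0 s4=1 clk=0 s1=0 s3=1 s6=0 s2=1 s5=0
t8.Δ1 s0=0 s4=1 clk=1 s1=0 s3=1 s6=0 s2=1 s5=0
t8.Δ2 s0=0 s4=1 clk=1 s1=0 s3=1 s6=0 s2=0 s5=0
t8.Δ3 s0=0 s4=1 clk=1 s1=1 s3=1 s6=0 s2=0 s5=0
t9.Δ0 s0=0 s4=1 clk=1 s1=1 s3=1 s6=0 s2=0 s5=0
t9.Δ1 s0=0 s4=1 clk=0 s1=1 s3=1 s6=0 s2=0 s5=0
t10.Δ0 s0=0 s4=1 clk=0 s1=1 s3=1 s6=0 s2=0 s5=0
t10.Δ1 s0=0 s4=1 clk=1 s1=1 s3=1 s6=0 s2=0 s5=0
t10.Δ2 s0=0 s4=1 clk=1 s1=1 s3=1 s6=0 s2=1 s5=0
t10.Δ3 s0=0 s4=1 clk=1 s1=0 s3=1 s6=0 s2=1 s5=0
t11.Δ0 s0=0 s4=1 clk=1 s1=0 s3=1 s6=0 s2=1 s5=0
t11.Δ1 s0=0 s4=1 clk=0 s1=0 s3=1 s6=0 s2=1 s5=0
t12.Δ0 s0=0 s4=1 clk=0 s1=0 s3=1 s6=0 s2=1 s5=0
t12.Δ1 s0=0 s4=1 clk=1 s1=0 s3=1 s6=0 s2=1 s5=0
t12.Δ2 s0=0 s4=1 clk=1 s1=0 s3=1 s6=0 s2=0 s5=0
t12.Δ3 s0=0 s4=1 clk=1 s1=1 s3=1 s6=0 s2=0 s5=0
t13.Δ0 s0=0 s4=1 clk=1 s1=1 s3=1 s6=0 s2=0 s5=0
t13.Δ1 s0=0 s4=1 clk=0 s1=1 s3=1 s6=0 s2=0 s5=0
t14.Δ0 s0=0 s4=1 clk=0 s1=1 s3=1 s6=0 s2=0 s5=0
t14.Δ1 s0=0 s4=1 clk=1 s1=1 s3=1 s6=0 s2=0 s5=0
t14.Δ2 s0=0 s4=1 clk=1 s1=1 s3=1 s6=0 s2=1 s5=0
t14.Δ3 s0=0 s4=1 clk=1 s1=0 s3=1 s6=0 s2=1 s5=0

1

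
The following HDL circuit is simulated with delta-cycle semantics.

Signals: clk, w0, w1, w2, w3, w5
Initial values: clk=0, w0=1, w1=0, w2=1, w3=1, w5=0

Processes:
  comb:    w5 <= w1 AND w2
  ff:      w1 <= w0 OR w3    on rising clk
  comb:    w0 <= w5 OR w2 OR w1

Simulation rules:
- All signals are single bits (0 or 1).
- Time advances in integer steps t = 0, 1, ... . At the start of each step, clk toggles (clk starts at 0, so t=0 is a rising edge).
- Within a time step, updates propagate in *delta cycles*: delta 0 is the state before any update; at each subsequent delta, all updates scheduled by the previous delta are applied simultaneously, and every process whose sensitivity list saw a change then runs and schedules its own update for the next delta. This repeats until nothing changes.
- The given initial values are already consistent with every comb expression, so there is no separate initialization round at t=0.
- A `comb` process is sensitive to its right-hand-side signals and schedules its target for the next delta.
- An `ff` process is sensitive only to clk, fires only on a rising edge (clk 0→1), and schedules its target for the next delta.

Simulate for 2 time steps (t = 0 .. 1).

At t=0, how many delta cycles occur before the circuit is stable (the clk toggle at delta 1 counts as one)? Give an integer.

t0.Δ0 w0=1 w2=1 w3=1 clk=0 w1=0 w5=0
t0.Δ1 w0=1 w2=1 w3=1 clk=1 w1=0 w5=0
t0.Δ2 w0=1 w2=1 w3=1 clk=1 w1=1 w5=0
t0.Δ3 w0=1 w2=1 w3=1 clk=1 w1=1 w5=1
t1.Δ0 w0=1 w2=1 w3=1 clk=1 w1=1 w5=1
t1.Δ1 w0=1 w2=1 w3=1 clk=0 w1=1 w5=1

3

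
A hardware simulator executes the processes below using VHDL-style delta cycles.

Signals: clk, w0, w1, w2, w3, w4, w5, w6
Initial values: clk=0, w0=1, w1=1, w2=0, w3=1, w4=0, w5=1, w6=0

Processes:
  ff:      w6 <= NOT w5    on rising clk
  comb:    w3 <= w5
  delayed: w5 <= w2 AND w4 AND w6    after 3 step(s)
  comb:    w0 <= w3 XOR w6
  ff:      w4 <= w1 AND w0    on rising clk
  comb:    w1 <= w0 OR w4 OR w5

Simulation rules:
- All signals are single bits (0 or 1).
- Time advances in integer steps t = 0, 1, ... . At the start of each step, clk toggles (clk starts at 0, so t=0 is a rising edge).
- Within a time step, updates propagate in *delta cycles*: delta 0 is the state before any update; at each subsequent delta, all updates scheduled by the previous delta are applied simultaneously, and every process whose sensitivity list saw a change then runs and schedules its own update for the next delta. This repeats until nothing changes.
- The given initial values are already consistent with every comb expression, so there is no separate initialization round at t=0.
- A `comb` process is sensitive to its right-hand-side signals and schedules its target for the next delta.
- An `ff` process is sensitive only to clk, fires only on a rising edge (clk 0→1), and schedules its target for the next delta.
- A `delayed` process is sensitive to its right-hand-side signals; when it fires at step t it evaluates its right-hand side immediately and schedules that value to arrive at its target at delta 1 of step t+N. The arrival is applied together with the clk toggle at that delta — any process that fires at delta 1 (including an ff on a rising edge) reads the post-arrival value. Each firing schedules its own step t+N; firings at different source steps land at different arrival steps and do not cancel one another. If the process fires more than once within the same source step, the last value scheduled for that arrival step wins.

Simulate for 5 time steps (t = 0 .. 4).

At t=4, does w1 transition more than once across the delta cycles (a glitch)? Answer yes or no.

[bits: w4,w2,clk,w1,w3,w6,w5,w0]
t=0: Δ0=00011011 Δ1=00111011 Δ2=10111011 | 2Δ
t=1: Δ0=10111011 Δ1=10011011 | 1Δ
t=2: Δ0=10011011 Δ1=10111011 | 1Δ
t=3: Δ0=10111011 Δ1=10011001 Δ2=10010001 Δ3=10010000 | 3Δ
t=4: Δ0=10010000 Δ1=10110000 Δ2=00110100 Δ3=00100101 Δ4=00110101 | 4Δ

yes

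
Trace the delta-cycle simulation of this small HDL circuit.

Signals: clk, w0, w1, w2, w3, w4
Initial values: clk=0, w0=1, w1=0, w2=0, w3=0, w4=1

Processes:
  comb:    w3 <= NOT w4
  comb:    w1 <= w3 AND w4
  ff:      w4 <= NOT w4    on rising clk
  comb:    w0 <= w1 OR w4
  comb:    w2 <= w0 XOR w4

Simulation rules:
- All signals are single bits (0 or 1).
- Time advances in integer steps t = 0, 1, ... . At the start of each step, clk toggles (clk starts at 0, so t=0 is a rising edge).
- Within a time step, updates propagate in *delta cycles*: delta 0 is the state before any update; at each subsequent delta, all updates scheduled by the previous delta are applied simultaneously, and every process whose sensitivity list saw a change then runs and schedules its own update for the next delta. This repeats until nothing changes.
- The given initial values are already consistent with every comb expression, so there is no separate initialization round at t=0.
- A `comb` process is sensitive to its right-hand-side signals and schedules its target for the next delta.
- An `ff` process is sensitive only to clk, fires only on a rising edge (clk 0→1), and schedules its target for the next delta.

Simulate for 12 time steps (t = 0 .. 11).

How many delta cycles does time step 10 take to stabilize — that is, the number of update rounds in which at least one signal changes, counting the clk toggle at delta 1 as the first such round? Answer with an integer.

t0.Δ0 w4=1 w3=0 w2=0 clk=0 w1=0 w0=1
t0.Δ1 w4=1 w3=0 w2=0 clk=1 w1=0 w0=1
t0.Δ2 w4=0 w3=0 w2=0 clk=1 w1=0 w0=1
t0.Δ3 w4=0 w3=1 w2=1 clk=1 w1=0 w0=0
t0.Δ4 w4=0 w3=1 w2=0 clk=1 w1=0 w0=0
t1.Δ0 w4=0 w3=1 w2=0 clk=1 w1=0 w0=0
t1.Δ1 w4=0 w3=1 w2=0 clk=0 w1=0 w0=0
t2.Δ0 w4=0 w3=1 w2=0 clk=0 w1=0 w0=0
t2.Δ1 w4=0 w3=1 w2=0 clk=1 w1=0 w0=0
t2.Δ2 w4=1 w3=1 w2=0 clk=1 w1=0 w0=0
t2.Δ3 w4=1 w3=0 w2=1 clk=1 w1=1 w0=1
t2.Δ4 w4=1 w3=0 w2=0 clk=1 w1=0 w0=1
t3.Δ0 w4=1 w3=0 w2=0 clk=1 w1=0 w0=1
t3.Δ1 w4=1 w3=0 w2=0 clk=0 w1=0 w0=1
t4.Δ0 w4=1 w3=0 w2=0 clk=0 w1=0 w0=1
t4.Δ1 w4=1 w3=0 w2=0 clk=1 w1=0 w0=1
t4.Δ2 w4=0 w3=0 w2=0 clk=1 w1=0 w0=1
t4.Δ3 w4=0 w3=1 w2=1 clk=1 w1=0 w0=0
t4.Δ4 w4=0 w3=1 w2=0 clk=1 w1=0 w0=0
t5.Δ0 w4=0 w3=1 w2=0 clk=1 w1=0 w0=0
t5.Δ1 w4=0 w3=1 w2=0 clk=0 w1=0 w0=0
t6.Δ0 w4=0 w3=1 w2=0 clk=0 w1=0 w0=0
t6.Δ1 w4=0 w3=1 w2=0 clk=1 w1=0 w0=0
t6.Δ2 w4=1 w3=1 w2=0 clk=1 w1=0 w0=0
t6.Δ3 w4=1 w3=0 w2=1 clk=1 w1=1 w0=1
t6.Δ4 w4=1 w3=0 w2=0 clk=1 w1=0 w0=1
t7.Δ0 w4=1 w3=0 w2=0 clk=1 w1=0 w0=1
t7.Δ1 w4=1 w3=0 w2=0 clk=0 w1=0 w0=1
t8.Δ0 w4=1 w3=0 w2=0 clk=0 w1=0 w0=1
t8.Δ1 w4=1 w3=0 w2=0 clk=1 w1=0 w0=1
t8.Δ2 w4=0 w3=0 w2=0 clk=1 w1=0 w0=1
t8.Δ3 w4=0 w3=1 w2=1 clk=1 w1=0 w0=0
t8.Δ4 w4=0 w3=1 w2=0 clk=1 w1=0 w0=0
t9.Δ0 w4=0 w3=1 w2=0 clk=1 w1=0 w0=0
t9.Δ1 w4=0 w3=1 w2=0 clk=0 w1=0 w0=0
t10.Δ0 w4=0 w3=1 w2=0 clk=0 w1=0 w0=0
t10.Δ1 w4=0 w3=1 w2=0 clk=1 w1=0 w0=0
t10.Δ2 w4=1 w3=1 w2=0 clk=1 w1=0 w0=0
t10.Δ3 w4=1 w3=0 w2=1 clk=1 w1=1 w0=1
t10.Δ4 w4=1 w3=0 w2=0 clk=1 w1=0 w0=1
t11.Δ0 w4=1 w3=0 w2=0 clk=1 w1=0 w0=1
t11.Δ1 w4=1 w3=0 w2=0 clk=0 w1=0 w0=1

4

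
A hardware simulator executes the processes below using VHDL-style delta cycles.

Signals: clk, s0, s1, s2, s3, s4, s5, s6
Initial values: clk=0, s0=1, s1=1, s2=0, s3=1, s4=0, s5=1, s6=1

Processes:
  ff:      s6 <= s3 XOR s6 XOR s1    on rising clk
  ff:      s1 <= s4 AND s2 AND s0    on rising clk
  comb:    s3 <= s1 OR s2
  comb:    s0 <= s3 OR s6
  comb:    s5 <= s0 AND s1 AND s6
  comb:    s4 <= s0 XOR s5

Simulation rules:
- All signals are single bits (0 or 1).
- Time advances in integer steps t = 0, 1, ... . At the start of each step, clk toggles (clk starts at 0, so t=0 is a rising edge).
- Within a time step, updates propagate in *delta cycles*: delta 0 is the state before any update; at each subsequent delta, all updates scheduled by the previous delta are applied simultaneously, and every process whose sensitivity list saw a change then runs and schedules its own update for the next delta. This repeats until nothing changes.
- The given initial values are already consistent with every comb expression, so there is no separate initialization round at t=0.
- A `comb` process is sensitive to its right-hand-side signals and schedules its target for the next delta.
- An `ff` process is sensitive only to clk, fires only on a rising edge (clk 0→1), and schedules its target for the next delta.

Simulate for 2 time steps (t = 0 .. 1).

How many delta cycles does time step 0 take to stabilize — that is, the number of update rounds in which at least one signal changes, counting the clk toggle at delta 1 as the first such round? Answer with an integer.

t=0 Δ0: s1=1 s4=0 s0=1 s3=1 clk=0 s5=1 s6=1 s2=0
  Δ1: clk:0→1
  Δ2: s1:1→0
  Δ3: s3:1→0, s5:1→0
  Δ4: s4:0→1
  (4Δ to stable)
t=1 Δ0: s1=0 s4=1 s0=1 s3=0 clk=1 s5=0 s6=1 s2=0
  Δ1: clk:1→0
  (1Δ to stable)

4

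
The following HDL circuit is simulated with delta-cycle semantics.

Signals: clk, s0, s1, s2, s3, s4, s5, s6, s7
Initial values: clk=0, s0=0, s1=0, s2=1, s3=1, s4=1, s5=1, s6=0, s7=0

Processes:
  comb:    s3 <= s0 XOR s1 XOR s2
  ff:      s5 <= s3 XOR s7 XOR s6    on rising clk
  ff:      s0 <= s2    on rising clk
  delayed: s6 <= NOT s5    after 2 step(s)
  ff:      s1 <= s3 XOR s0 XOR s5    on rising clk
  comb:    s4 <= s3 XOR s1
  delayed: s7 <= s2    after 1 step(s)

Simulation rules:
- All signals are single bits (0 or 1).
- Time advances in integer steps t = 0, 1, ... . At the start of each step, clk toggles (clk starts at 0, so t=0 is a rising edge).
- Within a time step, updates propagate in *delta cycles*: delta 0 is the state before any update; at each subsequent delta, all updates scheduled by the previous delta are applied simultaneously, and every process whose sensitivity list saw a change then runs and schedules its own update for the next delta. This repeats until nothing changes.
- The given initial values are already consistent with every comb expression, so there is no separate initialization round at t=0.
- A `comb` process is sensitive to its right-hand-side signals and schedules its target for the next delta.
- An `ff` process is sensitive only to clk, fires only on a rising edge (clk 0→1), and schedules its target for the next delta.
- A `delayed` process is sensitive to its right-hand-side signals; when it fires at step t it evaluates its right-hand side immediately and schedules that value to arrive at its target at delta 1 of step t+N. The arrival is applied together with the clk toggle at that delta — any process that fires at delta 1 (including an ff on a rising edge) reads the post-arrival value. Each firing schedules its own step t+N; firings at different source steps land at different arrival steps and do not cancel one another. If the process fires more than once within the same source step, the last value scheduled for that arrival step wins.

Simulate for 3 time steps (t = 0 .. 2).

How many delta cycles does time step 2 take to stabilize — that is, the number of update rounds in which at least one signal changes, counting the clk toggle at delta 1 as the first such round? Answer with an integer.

2

t=0 Δ0: s2=1 s4=1 s6=0 s3=1 s1=0 s5=1 clk=0 s7=0 s0=0
  Δ1: clk:0→1
  Δ2: s0:0→1
  Δ3: s3:1→0
  Δ4: s4:1→0
  (4Δ to stable)
t=1 Δ0: s2=1 s4=0 s6=0 s3=0 s1=0 s5=1 clk=1 s7=0 s0=1
  Δ1: clk:1→0
  (1Δ to stable)
t=2 Δ0: s2=1 s4=0 s6=0 s3=0 s1=0 s5=1 clk=0 s7=0 s0=1
  Δ1: clk:0→1
  Δ2: s5:1→0
  (2Δ to stable)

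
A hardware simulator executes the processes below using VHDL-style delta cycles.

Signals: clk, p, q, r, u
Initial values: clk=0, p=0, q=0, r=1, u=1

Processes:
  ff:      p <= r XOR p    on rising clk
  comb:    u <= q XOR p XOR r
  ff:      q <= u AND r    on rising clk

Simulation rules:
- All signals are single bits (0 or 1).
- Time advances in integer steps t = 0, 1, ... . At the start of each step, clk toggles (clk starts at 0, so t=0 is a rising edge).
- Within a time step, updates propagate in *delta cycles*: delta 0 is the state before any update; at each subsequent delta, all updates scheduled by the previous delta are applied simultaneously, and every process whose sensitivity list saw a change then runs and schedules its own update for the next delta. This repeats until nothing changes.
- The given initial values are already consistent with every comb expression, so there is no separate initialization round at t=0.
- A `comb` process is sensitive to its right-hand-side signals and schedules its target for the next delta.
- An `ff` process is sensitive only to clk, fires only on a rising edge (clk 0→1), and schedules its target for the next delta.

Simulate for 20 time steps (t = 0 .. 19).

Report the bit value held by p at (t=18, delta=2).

0

t=0 Δ0: r=1 q=0 p=0 u=1 clk=0
  Δ1: clk:0→1
  Δ2: q:0→1, p:0→1
  (2Δ to stable)
t=1 Δ0: r=1 q=1 p=1 u=1 clk=1
  Δ1: clk:1→0
  (1Δ to stable)
t=2 Δ0: r=1 q=1 p=1 u=1 clk=0
  Δ1: clk:0→1
  Δ2: p:1→0
  Δ3: u:1→0
  (3Δ to stable)
t=3 Δ0: r=1 q=1 p=0 u=0 clk=1
  Δ1: clk:1→0
  (1Δ to stable)
t=4 Δ0: r=1 q=1 p=0 u=0 clk=0
  Δ1: clk:0→1
  Δ2: q:1→0, p:0→1
  (2Δ to stable)
t=5 Δ0: r=1 q=0 p=1 u=0 clk=1
  Δ1: clk:1→0
  (1Δ to stable)
t=6 Δ0: r=1 q=0 p=1 u=0 clk=0
  Δ1: clk:0→1
  Δ2: p:1→0
  Δ3: u:0→1
  (3Δ to stable)
t=7 Δ0: r=1 q=0 p=0 u=1 clk=1
  Δ1: clk:1→0
  (1Δ to stable)
t=8 Δ0: r=1 q=0 p=0 u=1 clk=0
  Δ1: clk:0→1
  Δ2: q:0→1, p:0→1
  (2Δ to stable)
t=9 Δ0: r=1 q=1 p=1 u=1 clk=1
  Δ1: clk:1→0
  (1Δ to stable)
t=10 Δ0: r=1 q=1 p=1 u=1 clk=0
  Δ1: clk:0→1
  Δ2: p:1→0
  Δ3: u:1→0
  (3Δ to stable)
t=11 Δ0: r=1 q=1 p=0 u=0 clk=1
  Δ1: clk:1→0
  (1Δ to stable)
t=12 Δ0: r=1 q=1 p=0 u=0 clk=0
  Δ1: clk:0→1
  Δ2: q:1→0, p:0→1
  (2Δ to stable)
t=13 Δ0: r=1 q=0 p=1 u=0 clk=1
  Δ1: clk:1→0
  (1Δ to stable)
t=14 Δ0: r=1 q=0 p=1 u=0 clk=0
  Δ1: clk:0→1
  Δ2: p:1→0
  Δ3: u:0→1
  (3Δ to stable)
t=15 Δ0: r=1 q=0 p=0 u=1 clk=1
  Δ1: clk:1→0
  (1Δ to stable)
t=16 Δ0: r=1 q=0 p=0 u=1 clk=0
  Δ1: clk:0→1
  Δ2: q:0→1, p:0→1
  (2Δ to stable)
t=17 Δ0: r=1 q=1 p=1 u=1 clk=1
  Δ1: clk:1→0
  (1Δ to stable)
t=18 Δ0: r=1 q=1 p=1 u=1 clk=0
  Δ1: clk:0→1
  Δ2: p:1→0
  Δ3: u:1→0
  (3Δ to stable)
t=19 Δ0: r=1 q=1 p=0 u=0 clk=1
  Δ1: clk:1→0
  (1Δ to stable)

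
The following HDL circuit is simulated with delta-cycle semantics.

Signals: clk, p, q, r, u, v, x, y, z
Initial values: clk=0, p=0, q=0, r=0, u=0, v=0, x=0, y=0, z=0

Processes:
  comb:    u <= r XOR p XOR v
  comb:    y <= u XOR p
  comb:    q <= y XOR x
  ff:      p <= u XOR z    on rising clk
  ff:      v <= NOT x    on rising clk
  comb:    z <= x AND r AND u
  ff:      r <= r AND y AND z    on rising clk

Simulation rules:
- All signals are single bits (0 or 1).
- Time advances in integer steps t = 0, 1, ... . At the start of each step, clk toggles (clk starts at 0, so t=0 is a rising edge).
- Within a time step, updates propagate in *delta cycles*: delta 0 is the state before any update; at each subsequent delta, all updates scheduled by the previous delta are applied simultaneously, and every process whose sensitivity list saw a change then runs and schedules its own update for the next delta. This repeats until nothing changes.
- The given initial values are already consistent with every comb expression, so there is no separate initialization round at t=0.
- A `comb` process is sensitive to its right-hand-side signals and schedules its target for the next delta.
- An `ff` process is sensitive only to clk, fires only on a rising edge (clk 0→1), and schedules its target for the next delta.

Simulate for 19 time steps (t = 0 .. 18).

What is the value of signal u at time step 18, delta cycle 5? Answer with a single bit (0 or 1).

0

t=0 Δ0: y=0 q=0 clk=0 v=0 z=0 r=0 u=0 x=0 p=0
  Δ1: clk:0→1
  Δ2: v:0→1
  Δ3: u:0→1
  Δ4: y:0→1
  Δ5: q:0→1
  (5Δ to stable)
t=1 Δ0: y=1 q=1 clk=1 v=1 z=0 r=0 u=1 x=0 p=0
  Δ1: clk:1→0
  (1Δ to stable)
t=2 Δ0: y=1 q=1 clk=0 v=1 z=0 r=0 u=1 x=0 p=0
  Δ1: clk:0→1
  Δ2: p:0→1
  Δ3: y:1→0, u:1→0
  Δ4: y:0→1, q:1→0
  Δ5: q:0→1
  (5Δ to stable)
t=3 Δ0: y=1 q=1 clk=1 v=1 z=0 r=0 u=0 x=0 p=1
  Δ1: clk:1→0
  (1Δ to stable)
t=4 Δ0: y=1 q=1 clk=0 v=1 z=0 r=0 u=0 x=0 p=1
  Δ1: clk:0→1
  Δ2: p:1→0
  Δ3: y:1→0, u:0→1
  Δ4: y:0→1, q:1→0
  Δ5: q:0→1
  (5Δ to stable)
t=5 Δ0: y=1 q=1 clk=1 v=1 z=0 r=0 u=1 x=0 p=0
  Δ1: clk:1→0
  (1Δ to stable)
t=6 Δ0: y=1 q=1 clk=0 v=1 z=0 r=0 u=1 x=0 p=0
  Δ1: clk:0→1
  Δ2: p:0→1
  Δ3: y:1→0, u:1→0
  Δ4: y:0→1, q:1→0
  Δ5: q:0→1
  (5Δ to stable)
t=7 Δ0: y=1 q=1 clk=1 v=1 z=0 r=0 u=0 x=0 p=1
  Δ1: clk:1→0
  (1Δ to stable)
t=8 Δ0: y=1 q=1 clk=0 v=1 z=0 r=0 u=0 x=0 p=1
  Δ1: clk:0→1
  Δ2: p:1→0
  Δ3: y:1→0, u:0→1
  Δ4: y:0→1, q:1→0
  Δ5: q:0→1
  (5Δ to stable)
t=9 Δ0: y=1 q=1 clk=1 v=1 z=0 r=0 u=1 x=0 p=0
  Δ1: clk:1→0
  (1Δ to stable)
t=10 Δ0: y=1 q=1 clk=0 v=1 z=0 r=0 u=1 x=0 p=0
  Δ1: clk:0→1
  Δ2: p:0→1
  Δ3: y:1→0, u:1→0
  Δ4: y:0→1, q:1→0
  Δ5: q:0→1
  (5Δ to stable)
t=11 Δ0: y=1 q=1 clk=1 v=1 z=0 r=0 u=0 x=0 p=1
  Δ1: clk:1→0
  (1Δ to stable)
t=12 Δ0: y=1 q=1 clk=0 v=1 z=0 r=0 u=0 x=0 p=1
  Δ1: clk:0→1
  Δ2: p:1→0
  Δ3: y:1→0, u:0→1
  Δ4: y:0→1, q:1→0
  Δ5: q:0→1
  (5Δ to stable)
t=13 Δ0: y=1 q=1 clk=1 v=1 z=0 r=0 u=1 x=0 p=0
  Δ1: clk:1→0
  (1Δ to stable)
t=14 Δ0: y=1 q=1 clk=0 v=1 z=0 r=0 u=1 x=0 p=0
  Δ1: clk:0→1
  Δ2: p:0→1
  Δ3: y:1→0, u:1→0
  Δ4: y:0→1, q:1→0
  Δ5: q:0→1
  (5Δ to stable)
t=15 Δ0: y=1 q=1 clk=1 v=1 z=0 r=0 u=0 x=0 p=1
  Δ1: clk:1→0
  (1Δ to stable)
t=16 Δ0: y=1 q=1 clk=0 v=1 z=0 r=0 u=0 x=0 p=1
  Δ1: clk:0→1
  Δ2: p:1→0
  Δ3: y:1→0, u:0→1
  Δ4: y:0→1, q:1→0
  Δ5: q:0→1
  (5Δ to stable)
t=17 Δ0: y=1 q=1 clk=1 v=1 z=0 r=0 u=1 x=0 p=0
  Δ1: clk:1→0
  (1Δ to stable)
t=18 Δ0: y=1 q=1 clk=0 v=1 z=0 r=0 u=1 x=0 p=0
  Δ1: clk:0→1
  Δ2: p:0→1
  Δ3: y:1→0, u:1→0
  Δ4: y:0→1, q:1→0
  Δ5: q:0→1
  (5Δ to stable)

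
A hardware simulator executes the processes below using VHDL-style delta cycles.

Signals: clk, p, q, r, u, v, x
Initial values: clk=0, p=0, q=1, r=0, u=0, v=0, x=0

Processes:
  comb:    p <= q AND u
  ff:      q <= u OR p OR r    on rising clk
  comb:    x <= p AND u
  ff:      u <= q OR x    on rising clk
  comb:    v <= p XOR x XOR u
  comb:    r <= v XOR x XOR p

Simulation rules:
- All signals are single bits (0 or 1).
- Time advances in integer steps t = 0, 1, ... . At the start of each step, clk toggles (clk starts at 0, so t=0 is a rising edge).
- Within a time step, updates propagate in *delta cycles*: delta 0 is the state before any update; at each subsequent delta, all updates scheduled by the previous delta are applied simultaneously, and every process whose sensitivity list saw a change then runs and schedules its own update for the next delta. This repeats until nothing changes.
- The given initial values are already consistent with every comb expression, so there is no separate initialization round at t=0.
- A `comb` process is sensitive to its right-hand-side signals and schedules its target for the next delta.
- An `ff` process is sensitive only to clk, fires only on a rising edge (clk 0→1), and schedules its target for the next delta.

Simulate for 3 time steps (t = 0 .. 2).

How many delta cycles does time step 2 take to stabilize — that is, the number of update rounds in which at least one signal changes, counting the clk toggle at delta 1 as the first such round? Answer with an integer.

4

t0.Δ0 clk=0 q=1 x=0 u=0 p=0 r=0 v=0
t0.Δ1 clk=1 q=1 x=0 u=0 p=0 r=0 v=0
t0.Δ2 clk=1 q=0 x=0 u=1 p=0 r=0 v=0
t0.Δ3 clk=1 q=0 x=0 u=1 p=0 r=0 v=1
t0.Δ4 clk=1 q=0 x=0 u=1 p=0 r=1 v=1
t1.Δ0 clk=1 q=0 x=0 u=1 p=0 r=1 v=1
t1.Δ1 clk=0 q=0 x=0 u=1 p=0 r=1 v=1
t2.Δ0 clk=0 q=0 x=0 u=1 p=0 r=1 v=1
t2.Δ1 clk=1 q=0 x=0 u=1 p=0 r=1 v=1
t2.Δ2 clk=1 q=1 x=0 u=0 p=0 r=1 v=1
t2.Δ3 clk=1 q=1 x=0 u=0 p=0 r=1 v=0
t2.Δ4 clk=1 q=1 x=0 u=0 p=0 r=0 v=0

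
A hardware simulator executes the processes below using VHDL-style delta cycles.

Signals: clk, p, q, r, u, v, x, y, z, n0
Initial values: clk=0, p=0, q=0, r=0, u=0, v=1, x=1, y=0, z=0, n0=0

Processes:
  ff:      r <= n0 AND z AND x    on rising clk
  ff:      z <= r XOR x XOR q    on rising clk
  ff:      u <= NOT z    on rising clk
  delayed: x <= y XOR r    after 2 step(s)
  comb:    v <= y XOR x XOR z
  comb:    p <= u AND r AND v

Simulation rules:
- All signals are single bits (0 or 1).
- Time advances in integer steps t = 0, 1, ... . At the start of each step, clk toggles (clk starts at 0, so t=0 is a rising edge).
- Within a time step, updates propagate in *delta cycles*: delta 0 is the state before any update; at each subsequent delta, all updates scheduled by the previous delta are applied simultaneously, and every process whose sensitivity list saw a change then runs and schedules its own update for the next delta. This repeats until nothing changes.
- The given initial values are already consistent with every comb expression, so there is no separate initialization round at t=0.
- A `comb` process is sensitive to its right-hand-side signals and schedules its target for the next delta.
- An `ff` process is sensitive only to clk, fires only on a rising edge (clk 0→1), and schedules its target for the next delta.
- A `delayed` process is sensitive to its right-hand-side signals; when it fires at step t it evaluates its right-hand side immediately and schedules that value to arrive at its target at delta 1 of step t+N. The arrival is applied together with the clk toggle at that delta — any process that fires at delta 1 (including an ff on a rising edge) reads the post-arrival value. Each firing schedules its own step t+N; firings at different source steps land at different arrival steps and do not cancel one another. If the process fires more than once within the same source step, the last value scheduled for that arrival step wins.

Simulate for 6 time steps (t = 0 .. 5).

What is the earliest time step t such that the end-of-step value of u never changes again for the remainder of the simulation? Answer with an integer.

[bits: u,p,v,clk,y,q,x,n0,r,z]
t=0: Δ0=0010001000 Δ1=0011001000 Δ2=1011001001 Δ3=1001001001 | 3Δ
t=1: Δ0=1001001001 Δ1=1000001001 | 1Δ
t=2: Δ0=1000001001 Δ1=1001001001 Δ2=0001001001 | 2Δ
t=3: Δ0=0001001001 Δ1=0000001001 | 1Δ
t=4: Δ0=0000001001 Δ1=0001001001 | 1Δ
t=5: Δ0=0001001001 Δ1=0000001001 | 1Δ

2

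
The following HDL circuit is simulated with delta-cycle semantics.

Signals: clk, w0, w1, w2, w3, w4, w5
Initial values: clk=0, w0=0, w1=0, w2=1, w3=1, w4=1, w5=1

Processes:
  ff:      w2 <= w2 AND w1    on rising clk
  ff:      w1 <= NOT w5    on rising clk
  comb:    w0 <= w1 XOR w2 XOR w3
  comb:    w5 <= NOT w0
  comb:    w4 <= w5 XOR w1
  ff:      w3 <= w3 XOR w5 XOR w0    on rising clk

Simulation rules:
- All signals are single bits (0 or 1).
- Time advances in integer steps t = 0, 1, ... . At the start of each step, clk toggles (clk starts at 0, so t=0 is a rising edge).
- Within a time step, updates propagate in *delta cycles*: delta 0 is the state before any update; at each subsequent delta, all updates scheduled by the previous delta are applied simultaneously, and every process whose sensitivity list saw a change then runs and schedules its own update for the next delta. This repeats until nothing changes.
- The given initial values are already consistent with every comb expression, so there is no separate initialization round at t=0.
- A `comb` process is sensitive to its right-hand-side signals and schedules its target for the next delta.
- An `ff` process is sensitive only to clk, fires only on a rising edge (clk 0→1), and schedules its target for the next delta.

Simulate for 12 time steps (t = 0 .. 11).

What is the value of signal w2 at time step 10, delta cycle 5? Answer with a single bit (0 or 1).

0

t=0 Δ0: w2=1 w0=0 w5=1 clk=0 w1=0 w3=1 w4=1
  Δ1: clk:0→1
  Δ2: w2:1→0, w3:1→0
  (2Δ to stable)
t=1 Δ0: w2=0 w0=0 w5=1 clk=1 w1=0 w3=0 w4=1
  Δ1: clk:1→0
  (1Δ to stable)
t=2 Δ0: w2=0 w0=0 w5=1 clk=0 w1=0 w3=0 w4=1
  Δ1: clk:0→1
  Δ2: w3:0→1
  Δ3: w0:0→1
  Δ4: w5:1→0
  Δ5: w4:1→0
  (5Δ to stable)
t=3 Δ0: w2=0 w0=1 w5=0 clk=1 w1=0 w3=1 w4=0
  Δ1: clk:1→0
  (1Δ to stable)
t=4 Δ0: w2=0 w0=1 w5=0 clk=0 w1=0 w3=1 w4=0
  Δ1: clk:0→1
  Δ2: w1:0→1, w3:1→0
  Δ3: w4:0→1
  (3Δ to stable)
t=5 Δ0: w2=0 w0=1 w5=0 clk=1 w1=1 w3=0 w4=1
  Δ1: clk:1→0
  (1Δ to stable)
t=6 Δ0: w2=0 w0=1 w5=0 clk=0 w1=1 w3=0 w4=1
  Δ1: clk:0→1
  Δ2: w3:0→1
  Δ3: w0:1→0
  Δ4: w5:0→1
  Δ5: w4:1→0
  (5Δ to stable)
t=7 Δ0: w2=0 w0=0 w5=1 clk=1 w1=1 w3=1 w4=0
  Δ1: clk:1→0
  (1Δ to stable)
t=8 Δ0: w2=0 w0=0 w5=1 clk=0 w1=1 w3=1 w4=0
  Δ1: clk:0→1
  Δ2: w1:1→0, w3:1→0
  Δ3: w4:0→1
  (3Δ to stable)
t=9 Δ0: w2=0 w0=0 w5=1 clk=1 w1=0 w3=0 w4=1
  Δ1: clk:1→0
  (1Δ to stable)
t=10 Δ0: w2=0 w0=0 w5=1 clk=0 w1=0 w3=0 w4=1
  Δ1: clk:0→1
  Δ2: w3:0→1
  Δ3: w0:0→1
  Δ4: w5:1→0
  Δ5: w4:1→0
  (5Δ to stable)
t=11 Δ0: w2=0 w0=1 w5=0 clk=1 w1=0 w3=1 w4=0
  Δ1: clk:1→0
  (1Δ to stable)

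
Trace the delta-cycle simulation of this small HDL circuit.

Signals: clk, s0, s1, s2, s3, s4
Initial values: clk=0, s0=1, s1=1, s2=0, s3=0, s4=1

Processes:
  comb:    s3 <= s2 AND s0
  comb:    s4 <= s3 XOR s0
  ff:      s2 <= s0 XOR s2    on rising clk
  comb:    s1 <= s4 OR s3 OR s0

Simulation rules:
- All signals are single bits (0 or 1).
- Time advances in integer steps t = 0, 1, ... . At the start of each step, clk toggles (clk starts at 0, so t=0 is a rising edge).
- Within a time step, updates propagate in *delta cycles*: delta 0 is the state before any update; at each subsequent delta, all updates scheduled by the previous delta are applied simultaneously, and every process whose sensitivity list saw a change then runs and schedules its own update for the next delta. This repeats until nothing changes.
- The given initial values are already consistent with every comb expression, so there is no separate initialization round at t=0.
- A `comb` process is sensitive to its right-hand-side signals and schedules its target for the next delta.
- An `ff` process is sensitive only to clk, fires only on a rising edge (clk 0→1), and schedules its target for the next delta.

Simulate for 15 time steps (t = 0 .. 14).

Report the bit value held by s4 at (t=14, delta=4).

1

[bits: s0,s4,clk,s3,s1,s2]
t=0: Δ0=110010 Δ1=111010 Δ2=111011 Δ3=111111 Δ4=101111 | 4Δ
t=1: Δ0=101111 Δ1=100111 | 1Δ
t=2: Δ0=100111 Δ1=101111 Δ2=101110 Δ3=101010 Δ4=111010 | 4Δ
t=3: Δ0=111010 Δ1=110010 | 1Δ
t=4: Δ0=110010 Δ1=111010 Δ2=111011 Δ3=111111 Δ4=101111 | 4Δ
t=5: Δ0=101111 Δ1=100111 | 1Δ
t=6: Δ0=100111 Δ1=101111 Δ2=101110 Δ3=101010 Δ4=111010 | 4Δ
t=7: Δ0=111010 Δ1=110010 | 1Δ
t=8: Δ0=110010 Δ1=111010 Δ2=111011 Δ3=111111 Δ4=101111 | 4Δ
t=9: Δ0=101111 Δ1=100111 | 1Δ
t=10: Δ0=100111 Δ1=101111 Δ2=101110 Δ3=101010 Δ4=111010 | 4Δ
t=11: Δ0=111010 Δ1=110010 | 1Δ
t=12: Δ0=110010 Δ1=111010 Δ2=111011 Δ3=111111 Δ4=101111 | 4Δ
t=13: Δ0=101111 Δ1=100111 | 1Δ
t=14: Δ0=100111 Δ1=101111 Δ2=101110 Δ3=101010 Δ4=111010 | 4Δ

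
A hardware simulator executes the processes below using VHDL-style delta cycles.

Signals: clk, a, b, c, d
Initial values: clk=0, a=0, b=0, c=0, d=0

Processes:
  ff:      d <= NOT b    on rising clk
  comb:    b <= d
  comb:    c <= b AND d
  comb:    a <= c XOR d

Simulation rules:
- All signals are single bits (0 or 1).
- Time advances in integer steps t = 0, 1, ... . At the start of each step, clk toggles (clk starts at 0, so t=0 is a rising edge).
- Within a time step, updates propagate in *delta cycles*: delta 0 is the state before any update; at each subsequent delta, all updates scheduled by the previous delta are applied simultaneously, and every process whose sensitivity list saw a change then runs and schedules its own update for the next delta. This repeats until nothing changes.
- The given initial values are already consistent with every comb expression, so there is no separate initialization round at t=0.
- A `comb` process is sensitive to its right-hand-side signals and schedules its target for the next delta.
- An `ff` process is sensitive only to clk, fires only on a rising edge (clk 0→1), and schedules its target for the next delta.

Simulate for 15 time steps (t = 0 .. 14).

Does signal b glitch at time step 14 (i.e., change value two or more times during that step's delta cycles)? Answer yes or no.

no

[bits: c,d,clk,a,b]
t=0: Δ0=00000 Δ1=00100 Δ2=01100 Δ3=01111 Δ4=11111 Δ5=11101 | 5Δ
t=1: Δ0=11101 Δ1=11001 | 1Δ
t=2: Δ0=11001 Δ1=11101 Δ2=10101 Δ3=00110 Δ4=00100 | 4Δ
t=3: Δ0=00100 Δ1=00000 | 1Δ
t=4: Δ0=00000 Δ1=00100 Δ2=01100 Δ3=01111 Δ4=11111 Δ5=11101 | 5Δ
t=5: Δ0=11101 Δ1=11001 | 1Δ
t=6: Δ0=11001 Δ1=11101 Δ2=10101 Δ3=00110 Δ4=00100 | 4Δ
t=7: Δ0=00100 Δ1=00000 | 1Δ
t=8: Δ0=00000 Δ1=00100 Δ2=01100 Δ3=01111 Δ4=11111 Δ5=11101 | 5Δ
t=9: Δ0=11101 Δ1=11001 | 1Δ
t=10: Δ0=11001 Δ1=11101 Δ2=10101 Δ3=00110 Δ4=00100 | 4Δ
t=11: Δ0=00100 Δ1=00000 | 1Δ
t=12: Δ0=00000 Δ1=00100 Δ2=01100 Δ3=01111 Δ4=11111 Δ5=11101 | 5Δ
t=13: Δ0=11101 Δ1=11001 | 1Δ
t=14: Δ0=11001 Δ1=11101 Δ2=10101 Δ3=00110 Δ4=00100 | 4Δ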